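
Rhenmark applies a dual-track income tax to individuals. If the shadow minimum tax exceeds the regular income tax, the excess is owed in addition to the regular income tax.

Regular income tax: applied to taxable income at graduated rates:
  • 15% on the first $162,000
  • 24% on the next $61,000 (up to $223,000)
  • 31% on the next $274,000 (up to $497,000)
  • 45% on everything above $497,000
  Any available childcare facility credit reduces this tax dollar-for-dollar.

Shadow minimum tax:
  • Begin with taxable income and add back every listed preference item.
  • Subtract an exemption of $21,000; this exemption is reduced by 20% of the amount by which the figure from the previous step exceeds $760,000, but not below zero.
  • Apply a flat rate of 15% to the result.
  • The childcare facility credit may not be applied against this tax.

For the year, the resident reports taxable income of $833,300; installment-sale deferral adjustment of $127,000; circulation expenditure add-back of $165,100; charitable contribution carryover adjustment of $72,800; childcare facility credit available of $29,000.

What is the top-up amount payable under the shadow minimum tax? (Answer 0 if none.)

Shadow minimum tax:
  Adjusted income: $833,300 + $127,000 + $165,100 + $72,800 = $1,198,200
  Exemption: 20% × ($1,198,200 − $760,000) = $87,640 ≥ $21,000, so the exemption is fully phased out
  Base: $1,198,200 − $0 = $1,198,200
  $1,198,200 × 15% = $179,730

Regular income tax:
  $162,000 × 15% = $24,300
  $61,000 × 24% = $14,640
  $274,000 × 31% = $84,940
  $336,300 × 45% = $151,335
  → $275,215
  Less childcare facility credit $29,000 → $246,215

$179,730 ≤ $246,215, so no add-on is due.

$0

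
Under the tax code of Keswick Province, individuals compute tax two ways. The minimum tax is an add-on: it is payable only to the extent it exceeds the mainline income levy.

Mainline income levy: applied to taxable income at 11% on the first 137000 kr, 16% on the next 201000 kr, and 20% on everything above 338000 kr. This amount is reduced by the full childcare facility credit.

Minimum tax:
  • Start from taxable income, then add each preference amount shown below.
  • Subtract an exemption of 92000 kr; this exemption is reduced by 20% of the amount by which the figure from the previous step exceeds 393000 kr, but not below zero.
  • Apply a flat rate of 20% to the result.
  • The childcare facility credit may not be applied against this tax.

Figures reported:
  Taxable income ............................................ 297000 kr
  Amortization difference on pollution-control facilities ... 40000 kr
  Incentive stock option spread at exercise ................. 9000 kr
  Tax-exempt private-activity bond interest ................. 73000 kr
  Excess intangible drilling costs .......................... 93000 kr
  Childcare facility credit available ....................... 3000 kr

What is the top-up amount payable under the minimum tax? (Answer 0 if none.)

51090 kr

Minimum tax:
  Adjusted income: 297000 kr + 40000 kr + 9000 kr + 73000 kr + 93000 kr = 512000 kr
  Exemption: 92000 kr − 20% × (512000 kr − 393000 kr) = 92000 kr − 23800 kr = 68200 kr
  Base: 512000 kr − 68200 kr = 443800 kr
  443800 kr × 20% = 88760 kr

Mainline income levy:
  137000 kr × 11% = 15070 kr
  160000 kr × 16% = 25600 kr
  → 40670 kr
  Less childcare facility credit 3000 kr → 37670 kr

Excess of minimum tax over mainline income levy: 88760 kr − 37670 kr = 51090 kr.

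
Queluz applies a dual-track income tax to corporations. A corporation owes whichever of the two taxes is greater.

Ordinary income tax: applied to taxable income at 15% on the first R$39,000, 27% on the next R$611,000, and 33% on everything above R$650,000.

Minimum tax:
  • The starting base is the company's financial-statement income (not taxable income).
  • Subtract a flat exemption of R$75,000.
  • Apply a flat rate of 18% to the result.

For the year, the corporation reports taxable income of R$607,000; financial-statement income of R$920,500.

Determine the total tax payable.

R$159,210

Minimum tax:
  Base (financial-statement income): R$920,500
  Less exemption R$75,000 → base R$845,500
  R$845,500 × 18% = R$152,190

Ordinary income tax:
  R$39,000 × 15% = R$5,850
  R$568,000 × 27% = R$153,360
  → R$159,210

R$159,210 > R$152,190, so the ordinary income tax governs.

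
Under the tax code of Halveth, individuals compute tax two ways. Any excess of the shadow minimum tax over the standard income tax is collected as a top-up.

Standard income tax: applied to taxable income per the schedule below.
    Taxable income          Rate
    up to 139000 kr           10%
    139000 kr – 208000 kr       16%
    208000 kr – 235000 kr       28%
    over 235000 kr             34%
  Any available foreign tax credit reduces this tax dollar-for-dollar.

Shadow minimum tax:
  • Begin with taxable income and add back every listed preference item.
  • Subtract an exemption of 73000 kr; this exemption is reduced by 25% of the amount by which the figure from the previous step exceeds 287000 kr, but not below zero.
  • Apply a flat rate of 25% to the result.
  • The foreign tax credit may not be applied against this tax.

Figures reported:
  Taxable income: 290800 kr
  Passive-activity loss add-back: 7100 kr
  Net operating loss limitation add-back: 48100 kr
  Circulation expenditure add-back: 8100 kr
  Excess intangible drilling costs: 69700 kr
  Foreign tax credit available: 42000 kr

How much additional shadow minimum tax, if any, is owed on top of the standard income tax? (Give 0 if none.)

Standard income tax:
  139000 kr × 10% = 13900 kr
  69000 kr × 16% = 11040 kr
  27000 kr × 28% = 7560 kr
  55800 kr × 34% = 18972 kr
  → 51472 kr
  Less foreign tax credit 42000 kr → 9472 kr

Shadow minimum tax:
  Adjusted income: 290800 kr + 7100 kr + 48100 kr + 8100 kr + 69700 kr = 423800 kr
  Exemption: 73000 kr − 25% × (423800 kr − 287000 kr) = 73000 kr − 34200 kr = 38800 kr
  Base: 423800 kr − 38800 kr = 385000 kr
  385000 kr × 25% = 96250 kr

Excess of shadow minimum tax over standard income tax: 96250 kr − 9472 kr = 86778 kr.

86778 kr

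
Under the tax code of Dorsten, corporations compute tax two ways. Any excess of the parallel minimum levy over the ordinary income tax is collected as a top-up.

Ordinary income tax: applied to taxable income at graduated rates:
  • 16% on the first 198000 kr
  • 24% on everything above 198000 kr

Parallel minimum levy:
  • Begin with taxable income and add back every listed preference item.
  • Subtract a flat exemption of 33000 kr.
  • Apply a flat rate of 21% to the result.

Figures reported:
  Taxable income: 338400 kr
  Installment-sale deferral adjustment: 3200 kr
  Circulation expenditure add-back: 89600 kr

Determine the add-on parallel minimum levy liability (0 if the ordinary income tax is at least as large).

18246 kr

Ordinary income tax:
  198000 kr × 16% = 31680 kr
  140400 kr × 24% = 33696 kr
  → 65376 kr

Parallel minimum levy:
  Adjusted income: 338400 kr + 3200 kr + 89600 kr = 431200 kr
  Less exemption 33000 kr → base 398200 kr
  398200 kr × 21% = 83622 kr

Excess of parallel minimum levy over ordinary income tax: 83622 kr − 65376 kr = 18246 kr.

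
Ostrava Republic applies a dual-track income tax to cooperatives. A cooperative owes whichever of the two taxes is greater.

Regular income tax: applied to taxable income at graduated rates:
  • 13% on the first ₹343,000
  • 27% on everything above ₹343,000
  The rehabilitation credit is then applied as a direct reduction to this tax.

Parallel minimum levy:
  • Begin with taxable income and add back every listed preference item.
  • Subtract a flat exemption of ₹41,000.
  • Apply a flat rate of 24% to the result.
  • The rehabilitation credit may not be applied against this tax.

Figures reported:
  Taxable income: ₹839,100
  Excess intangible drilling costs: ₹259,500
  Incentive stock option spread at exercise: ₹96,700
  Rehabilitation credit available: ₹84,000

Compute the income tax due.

₹277,032

Regular income tax:
  ₹343,000 × 13% = ₹44,590
  ₹496,100 × 27% = ₹133,947
  → ₹178,537
  Less rehabilitation credit ₹84,000 → ₹94,537

Parallel minimum levy:
  Adjusted income: ₹839,100 + ₹259,500 + ₹96,700 = ₹1,195,300
  Less exemption ₹41,000 → base ₹1,154,300
  ₹1,154,300 × 24% = ₹277,032

₹277,032 > ₹94,537, so the parallel minimum levy is the binding amount.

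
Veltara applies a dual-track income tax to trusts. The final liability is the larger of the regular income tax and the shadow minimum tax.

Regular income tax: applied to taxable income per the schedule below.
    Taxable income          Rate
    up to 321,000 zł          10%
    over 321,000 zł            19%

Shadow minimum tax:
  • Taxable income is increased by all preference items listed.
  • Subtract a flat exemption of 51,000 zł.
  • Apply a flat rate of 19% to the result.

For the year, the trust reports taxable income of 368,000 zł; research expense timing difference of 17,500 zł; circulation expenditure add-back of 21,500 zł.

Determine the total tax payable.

67,640 zł

Shadow minimum tax:
  Adjusted income: 368,000 zł + 17,500 zł + 21,500 zł = 407,000 zł
  Less exemption 51,000 zł → base 356,000 zł
  356,000 zł × 19% = 67,640 zł

Regular income tax:
  321,000 zł × 10% = 32,100 zł
  47,000 zł × 19% = 8,930 zł
  → 41,030 zł

67,640 zł > 41,030 zł, so the shadow minimum tax is the binding amount.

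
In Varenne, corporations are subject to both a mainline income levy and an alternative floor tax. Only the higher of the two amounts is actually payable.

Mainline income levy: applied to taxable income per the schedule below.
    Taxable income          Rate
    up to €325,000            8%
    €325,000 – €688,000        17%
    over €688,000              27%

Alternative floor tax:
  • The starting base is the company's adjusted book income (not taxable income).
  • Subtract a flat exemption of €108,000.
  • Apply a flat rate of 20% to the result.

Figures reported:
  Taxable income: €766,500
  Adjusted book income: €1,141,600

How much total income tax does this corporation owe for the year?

€206,720

Alternative floor tax:
  Base (adjusted book income): €1,141,600
  Less exemption €108,000 → base €1,033,600
  €1,033,600 × 20% = €206,720

Mainline income levy:
  €325,000 × 8% = €26,000
  €363,000 × 17% = €61,710
  €78,500 × 27% = €21,195
  → €108,905

€206,720 > €108,905, so the alternative floor tax is the binding amount.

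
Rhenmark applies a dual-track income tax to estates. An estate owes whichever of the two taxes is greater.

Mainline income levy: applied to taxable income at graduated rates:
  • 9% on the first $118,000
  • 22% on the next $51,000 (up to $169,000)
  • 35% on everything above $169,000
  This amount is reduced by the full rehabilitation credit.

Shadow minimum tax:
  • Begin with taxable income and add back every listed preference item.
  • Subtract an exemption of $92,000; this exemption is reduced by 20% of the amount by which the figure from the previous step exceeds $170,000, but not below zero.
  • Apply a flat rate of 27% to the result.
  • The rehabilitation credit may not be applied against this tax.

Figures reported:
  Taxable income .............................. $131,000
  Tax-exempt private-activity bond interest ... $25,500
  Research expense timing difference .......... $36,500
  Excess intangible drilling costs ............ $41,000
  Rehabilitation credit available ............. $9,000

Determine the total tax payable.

$41,796

Shadow minimum tax:
  Adjusted income: $131,000 + $25,500 + $36,500 + $41,000 = $234,000
  Exemption: $92,000 − 20% × ($234,000 − $170,000) = $92,000 − $12,800 = $79,200
  Base: $234,000 − $79,200 = $154,800
  $154,800 × 27% = $41,796

Mainline income levy:
  $118,000 × 9% = $10,620
  $13,000 × 22% = $2,860
  → $13,480
  Less rehabilitation credit $9,000 → $4,480

$41,796 > $4,480, so the shadow minimum tax is the binding amount.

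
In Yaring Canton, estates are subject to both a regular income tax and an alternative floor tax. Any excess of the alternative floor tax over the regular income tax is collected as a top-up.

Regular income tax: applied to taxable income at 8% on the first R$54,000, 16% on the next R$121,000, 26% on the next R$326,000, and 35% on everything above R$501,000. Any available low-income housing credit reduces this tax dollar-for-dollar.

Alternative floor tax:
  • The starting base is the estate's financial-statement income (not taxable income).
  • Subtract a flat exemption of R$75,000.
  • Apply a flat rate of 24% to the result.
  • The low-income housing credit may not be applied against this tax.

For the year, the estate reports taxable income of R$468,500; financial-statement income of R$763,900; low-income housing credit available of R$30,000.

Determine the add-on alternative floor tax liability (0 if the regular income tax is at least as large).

R$95,346

Regular income tax:
  R$54,000 × 8% = R$4,320
  R$121,000 × 16% = R$19,360
  R$293,500 × 26% = R$76,310
  → R$99,990
  Less low-income housing credit R$30,000 → R$69,990

Alternative floor tax:
  Base (financial-statement income): R$763,900
  Less exemption R$75,000 → base R$688,900
  R$688,900 × 24% = R$165,336

Excess of alternative floor tax over regular income tax: R$165,336 − R$69,990 = R$95,346.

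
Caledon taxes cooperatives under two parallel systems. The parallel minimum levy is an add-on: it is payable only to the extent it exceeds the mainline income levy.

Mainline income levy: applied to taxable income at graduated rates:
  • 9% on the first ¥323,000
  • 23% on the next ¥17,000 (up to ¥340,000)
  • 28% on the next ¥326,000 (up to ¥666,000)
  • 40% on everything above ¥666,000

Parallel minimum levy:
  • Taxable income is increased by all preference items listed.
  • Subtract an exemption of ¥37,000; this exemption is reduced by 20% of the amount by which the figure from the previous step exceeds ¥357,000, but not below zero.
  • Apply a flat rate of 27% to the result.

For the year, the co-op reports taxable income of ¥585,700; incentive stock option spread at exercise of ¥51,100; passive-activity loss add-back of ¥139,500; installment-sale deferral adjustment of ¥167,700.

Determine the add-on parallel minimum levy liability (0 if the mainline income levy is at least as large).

¥153,104

Parallel minimum levy:
  Adjusted income: ¥585,700 + ¥51,100 + ¥139,500 + ¥167,700 = ¥944,000
  Exemption: 20% × (¥944,000 − ¥357,000) = ¥117,400 ≥ ¥37,000, so the exemption is fully phased out
  Base: ¥944,000 − ¥0 = ¥944,000
  ¥944,000 × 27% = ¥254,880

Mainline income levy:
  ¥323,000 × 9% = ¥29,070
  ¥17,000 × 23% = ¥3,910
  ¥245,700 × 28% = ¥68,796
  → ¥101,776

Excess of parallel minimum levy over mainline income levy: ¥254,880 − ¥101,776 = ¥153,104.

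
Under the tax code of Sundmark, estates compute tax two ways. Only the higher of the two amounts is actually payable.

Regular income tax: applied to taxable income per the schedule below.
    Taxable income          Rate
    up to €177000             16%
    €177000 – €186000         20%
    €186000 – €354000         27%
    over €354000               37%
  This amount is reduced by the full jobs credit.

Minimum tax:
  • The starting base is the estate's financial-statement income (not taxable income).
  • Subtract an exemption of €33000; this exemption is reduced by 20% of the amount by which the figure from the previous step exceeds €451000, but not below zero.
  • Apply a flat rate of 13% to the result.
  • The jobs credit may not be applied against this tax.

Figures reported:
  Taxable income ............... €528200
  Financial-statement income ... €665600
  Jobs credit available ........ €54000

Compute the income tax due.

Regular income tax:
  €177000 × 16% = €28320
  €9000 × 20% = €1800
  €168000 × 27% = €45360
  €174200 × 37% = €64454
  → €139934
  Less jobs credit €54000 → €85934

Minimum tax:
  Base (financial-statement income): €665600
  Exemption: 20% × (€665600 − €451000) = €42920 ≥ €33000, so the exemption is fully phased out
  Base: €665600 − €0 = €665600
  €665600 × 13% = €86528

€86528 > €85934, so the minimum tax is the binding amount.

€86528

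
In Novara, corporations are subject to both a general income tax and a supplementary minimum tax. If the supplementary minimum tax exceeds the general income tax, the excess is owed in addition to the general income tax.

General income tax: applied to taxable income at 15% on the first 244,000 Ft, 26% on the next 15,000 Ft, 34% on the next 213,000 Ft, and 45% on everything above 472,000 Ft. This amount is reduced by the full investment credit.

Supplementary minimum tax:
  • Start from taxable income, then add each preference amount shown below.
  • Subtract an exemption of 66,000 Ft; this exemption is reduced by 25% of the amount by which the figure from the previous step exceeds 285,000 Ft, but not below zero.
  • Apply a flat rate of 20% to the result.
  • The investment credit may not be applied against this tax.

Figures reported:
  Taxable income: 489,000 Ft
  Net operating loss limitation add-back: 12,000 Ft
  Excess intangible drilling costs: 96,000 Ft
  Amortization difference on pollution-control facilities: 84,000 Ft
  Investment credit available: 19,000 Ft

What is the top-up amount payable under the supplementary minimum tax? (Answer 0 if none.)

34,630 Ft

General income tax:
  244,000 Ft × 15% = 36,600 Ft
  15,000 Ft × 26% = 3,900 Ft
  213,000 Ft × 34% = 72,420 Ft
  17,000 Ft × 45% = 7,650 Ft
  → 120,570 Ft
  Less investment credit 19,000 Ft → 101,570 Ft

Supplementary minimum tax:
  Adjusted income: 489,000 Ft + 12,000 Ft + 96,000 Ft + 84,000 Ft = 681,000 Ft
  Exemption: 25% × (681,000 Ft − 285,000 Ft) = 99,000 Ft ≥ 66,000 Ft, so the exemption is fully phased out
  Base: 681,000 Ft − 0 Ft = 681,000 Ft
  681,000 Ft × 20% = 136,200 Ft

Excess of supplementary minimum tax over general income tax: 136,200 Ft − 101,570 Ft = 34,630 Ft.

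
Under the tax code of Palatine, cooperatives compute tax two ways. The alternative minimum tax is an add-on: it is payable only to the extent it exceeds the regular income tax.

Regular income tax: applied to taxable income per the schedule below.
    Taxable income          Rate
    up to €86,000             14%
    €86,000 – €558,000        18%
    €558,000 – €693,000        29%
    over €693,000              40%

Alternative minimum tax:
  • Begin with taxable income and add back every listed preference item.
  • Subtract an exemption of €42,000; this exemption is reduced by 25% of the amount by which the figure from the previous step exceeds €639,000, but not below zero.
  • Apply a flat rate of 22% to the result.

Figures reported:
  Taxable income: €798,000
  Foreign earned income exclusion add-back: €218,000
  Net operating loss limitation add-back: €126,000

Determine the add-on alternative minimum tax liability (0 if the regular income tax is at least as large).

Regular income tax:
  €86,000 × 14% = €12,040
  €472,000 × 18% = €84,960
  €135,000 × 29% = €39,150
  €105,000 × 40% = €42,000
  → €178,150

Alternative minimum tax:
  Adjusted income: €798,000 + €218,000 + €126,000 = €1,142,000
  Exemption: 25% × (€1,142,000 − €639,000) = €125,750 ≥ €42,000, so the exemption is fully phased out
  Base: €1,142,000 − €0 = €1,142,000
  €1,142,000 × 22% = €251,240

Excess of alternative minimum tax over regular income tax: €251,240 − €178,150 = €73,090.

€73,090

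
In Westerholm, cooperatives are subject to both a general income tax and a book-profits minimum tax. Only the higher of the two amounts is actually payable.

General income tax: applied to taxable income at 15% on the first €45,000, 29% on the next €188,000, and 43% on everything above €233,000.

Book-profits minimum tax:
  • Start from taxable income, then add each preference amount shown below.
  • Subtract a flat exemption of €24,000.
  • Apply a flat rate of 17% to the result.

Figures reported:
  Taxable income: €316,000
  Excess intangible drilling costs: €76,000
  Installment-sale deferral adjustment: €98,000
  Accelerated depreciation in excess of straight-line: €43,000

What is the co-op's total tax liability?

Book-profits minimum tax:
  Adjusted income: €316,000 + €76,000 + €98,000 + €43,000 = €533,000
  Less exemption €24,000 → base €509,000
  €509,000 × 17% = €86,530

General income tax:
  €45,000 × 15% = €6,750
  €188,000 × 29% = €54,520
  €83,000 × 43% = €35,690
  → €96,960

€96,960 > €86,530, so the general income tax governs.

€96,960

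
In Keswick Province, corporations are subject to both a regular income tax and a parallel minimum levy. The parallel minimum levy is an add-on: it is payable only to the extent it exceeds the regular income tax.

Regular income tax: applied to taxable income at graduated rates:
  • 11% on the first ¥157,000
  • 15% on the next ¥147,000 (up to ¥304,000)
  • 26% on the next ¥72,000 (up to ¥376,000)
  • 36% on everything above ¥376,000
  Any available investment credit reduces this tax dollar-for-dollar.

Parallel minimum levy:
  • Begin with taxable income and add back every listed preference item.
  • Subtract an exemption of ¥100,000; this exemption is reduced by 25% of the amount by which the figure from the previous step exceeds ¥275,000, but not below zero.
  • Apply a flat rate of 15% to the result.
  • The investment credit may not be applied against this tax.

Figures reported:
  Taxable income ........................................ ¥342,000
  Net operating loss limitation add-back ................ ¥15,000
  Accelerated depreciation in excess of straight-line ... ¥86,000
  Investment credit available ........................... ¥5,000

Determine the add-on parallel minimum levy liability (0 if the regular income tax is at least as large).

Parallel minimum levy:
  Adjusted income: ¥342,000 + ¥15,000 + ¥86,000 = ¥443,000
  Exemption: ¥100,000 − 25% × (¥443,000 − ¥275,000) = ¥100,000 − ¥42,000 = ¥58,000
  Base: ¥443,000 − ¥58,000 = ¥385,000
  ¥385,000 × 15% = ¥57,750

Regular income tax:
  ¥157,000 × 11% = ¥17,270
  ¥147,000 × 15% = ¥22,050
  ¥38,000 × 26% = ¥9,880
  → ¥49,200
  Less investment credit ¥5,000 → ¥44,200

Excess of parallel minimum levy over regular income tax: ¥57,750 − ¥44,200 = ¥13,550.

¥13,550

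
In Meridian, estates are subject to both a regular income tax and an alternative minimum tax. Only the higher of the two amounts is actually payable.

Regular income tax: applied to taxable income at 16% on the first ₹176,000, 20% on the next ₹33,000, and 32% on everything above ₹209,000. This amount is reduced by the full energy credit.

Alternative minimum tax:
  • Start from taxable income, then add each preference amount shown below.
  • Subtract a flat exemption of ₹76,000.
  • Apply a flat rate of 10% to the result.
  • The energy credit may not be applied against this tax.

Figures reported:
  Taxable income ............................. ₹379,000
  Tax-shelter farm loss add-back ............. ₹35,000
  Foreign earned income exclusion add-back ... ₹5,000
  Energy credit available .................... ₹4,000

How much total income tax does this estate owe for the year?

Regular income tax:
  ₹176,000 × 16% = ₹28,160
  ₹33,000 × 20% = ₹6,600
  ₹170,000 × 32% = ₹54,400
  → ₹89,160
  Less energy credit ₹4,000 → ₹85,160

Alternative minimum tax:
  Adjusted income: ₹379,000 + ₹35,000 + ₹5,000 = ₹419,000
  Less exemption ₹76,000 → base ₹343,000
  ₹343,000 × 10% = ₹34,300

₹85,160 > ₹34,300, so the regular income tax governs.

₹85,160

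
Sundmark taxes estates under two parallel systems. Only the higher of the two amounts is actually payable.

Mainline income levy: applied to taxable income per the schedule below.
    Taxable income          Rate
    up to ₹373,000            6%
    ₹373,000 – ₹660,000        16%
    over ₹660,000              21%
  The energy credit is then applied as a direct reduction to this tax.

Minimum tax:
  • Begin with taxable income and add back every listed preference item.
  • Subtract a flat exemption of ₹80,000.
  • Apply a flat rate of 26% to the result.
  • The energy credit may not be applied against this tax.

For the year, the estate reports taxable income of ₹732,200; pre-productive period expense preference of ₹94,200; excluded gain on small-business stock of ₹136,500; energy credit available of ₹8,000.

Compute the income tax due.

₹229,554

Minimum tax:
  Adjusted income: ₹732,200 + ₹94,200 + ₹136,500 = ₹962,900
  Less exemption ₹80,000 → base ₹882,900
  ₹882,900 × 26% = ₹229,554

Mainline income levy:
  ₹373,000 × 6% = ₹22,380
  ₹287,000 × 16% = ₹45,920
  ₹72,200 × 21% = ₹15,162
  → ₹83,462
  Less energy credit ₹8,000 → ₹75,462

₹229,554 > ₹75,462, so the minimum tax is the binding amount.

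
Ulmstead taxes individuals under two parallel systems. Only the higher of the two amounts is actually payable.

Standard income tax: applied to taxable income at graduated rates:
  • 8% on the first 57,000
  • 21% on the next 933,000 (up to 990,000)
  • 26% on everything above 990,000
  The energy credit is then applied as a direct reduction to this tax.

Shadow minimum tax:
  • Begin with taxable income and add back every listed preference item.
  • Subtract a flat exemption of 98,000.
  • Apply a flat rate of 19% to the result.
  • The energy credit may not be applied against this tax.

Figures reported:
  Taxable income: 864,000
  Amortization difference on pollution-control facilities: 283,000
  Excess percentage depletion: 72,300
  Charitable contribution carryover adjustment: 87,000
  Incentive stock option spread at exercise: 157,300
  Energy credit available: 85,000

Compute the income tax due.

Shadow minimum tax:
  Adjusted income: 864,000 + 283,000 + 72,300 + 87,000 + 157,300 = 1,463,600
  Less exemption 98,000 → base 1,365,600
  1,365,600 × 19% = 259,464

Standard income tax:
  57,000 × 8% = 4,560
  807,000 × 21% = 169,470
  → 174,030
  Less energy credit 85,000 → 89,030

259,464 > 89,030, so the shadow minimum tax is the binding amount.

259,464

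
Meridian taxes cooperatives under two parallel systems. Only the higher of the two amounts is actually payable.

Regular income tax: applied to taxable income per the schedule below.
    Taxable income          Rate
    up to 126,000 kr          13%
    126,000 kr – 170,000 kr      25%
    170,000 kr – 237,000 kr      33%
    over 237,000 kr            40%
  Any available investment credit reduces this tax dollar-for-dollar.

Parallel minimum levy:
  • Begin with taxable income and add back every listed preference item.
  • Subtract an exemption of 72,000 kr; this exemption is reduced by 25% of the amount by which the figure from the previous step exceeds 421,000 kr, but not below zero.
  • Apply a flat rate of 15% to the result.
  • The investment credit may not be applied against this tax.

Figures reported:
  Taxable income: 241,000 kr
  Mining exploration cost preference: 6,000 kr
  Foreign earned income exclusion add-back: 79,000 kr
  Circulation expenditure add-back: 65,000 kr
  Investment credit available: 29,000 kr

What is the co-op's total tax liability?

47,850 kr

Parallel minimum levy:
  Adjusted income: 241,000 kr + 6,000 kr + 79,000 kr + 65,000 kr = 391,000 kr
  Exemption: 391,000 kr ≤ 421,000 kr, so full 72,000 kr applies
  Base: 391,000 kr − 72,000 kr = 319,000 kr
  319,000 kr × 15% = 47,850 kr

Regular income tax:
  126,000 kr × 13% = 16,380 kr
  44,000 kr × 25% = 11,000 kr
  67,000 kr × 33% = 22,110 kr
  4,000 kr × 40% = 1,600 kr
  → 51,090 kr
  Less investment credit 29,000 kr → 22,090 kr

47,850 kr > 22,090 kr, so the parallel minimum levy is the binding amount.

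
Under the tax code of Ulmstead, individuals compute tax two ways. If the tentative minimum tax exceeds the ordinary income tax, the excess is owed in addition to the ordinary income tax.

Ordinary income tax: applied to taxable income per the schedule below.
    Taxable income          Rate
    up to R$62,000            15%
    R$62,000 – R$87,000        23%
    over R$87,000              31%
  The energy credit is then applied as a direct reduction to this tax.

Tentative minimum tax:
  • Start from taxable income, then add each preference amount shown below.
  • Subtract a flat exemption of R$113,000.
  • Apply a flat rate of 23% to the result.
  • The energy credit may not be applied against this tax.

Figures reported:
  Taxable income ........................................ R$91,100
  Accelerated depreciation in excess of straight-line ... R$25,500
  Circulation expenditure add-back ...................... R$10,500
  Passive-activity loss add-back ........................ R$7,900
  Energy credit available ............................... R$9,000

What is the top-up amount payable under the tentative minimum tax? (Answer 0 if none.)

R$0

Tentative minimum tax:
  Adjusted income: R$91,100 + R$25,500 + R$10,500 + R$7,900 = R$135,000
  Less exemption R$113,000 → base R$22,000
  R$22,000 × 23% = R$5,060

Ordinary income tax:
  R$62,000 × 15% = R$9,300
  R$25,000 × 23% = R$5,750
  R$4,100 × 31% = R$1,271
  → R$16,321
  Less energy credit R$9,000 → R$7,321

R$5,060 ≤ R$7,321, so no add-on is due.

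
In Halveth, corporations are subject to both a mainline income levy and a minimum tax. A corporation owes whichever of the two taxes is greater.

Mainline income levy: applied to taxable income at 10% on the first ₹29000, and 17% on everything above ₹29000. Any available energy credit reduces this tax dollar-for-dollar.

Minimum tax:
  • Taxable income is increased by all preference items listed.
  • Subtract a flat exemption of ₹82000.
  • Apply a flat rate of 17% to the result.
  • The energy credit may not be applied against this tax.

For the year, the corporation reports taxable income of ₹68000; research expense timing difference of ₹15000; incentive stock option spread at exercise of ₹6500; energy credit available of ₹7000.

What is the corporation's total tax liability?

₹2530

Mainline income levy:
  ₹29000 × 10% = ₹2900
  ₹39000 × 17% = ₹6630
  → ₹9530
  Less energy credit ₹7000 → ₹2530

Minimum tax:
  Adjusted income: ₹68000 + ₹15000 + ₹6500 = ₹89500
  Less exemption ₹82000 → base ₹7500
  ₹7500 × 17% = ₹1275

₹2530 > ₹1275, so the mainline income levy governs.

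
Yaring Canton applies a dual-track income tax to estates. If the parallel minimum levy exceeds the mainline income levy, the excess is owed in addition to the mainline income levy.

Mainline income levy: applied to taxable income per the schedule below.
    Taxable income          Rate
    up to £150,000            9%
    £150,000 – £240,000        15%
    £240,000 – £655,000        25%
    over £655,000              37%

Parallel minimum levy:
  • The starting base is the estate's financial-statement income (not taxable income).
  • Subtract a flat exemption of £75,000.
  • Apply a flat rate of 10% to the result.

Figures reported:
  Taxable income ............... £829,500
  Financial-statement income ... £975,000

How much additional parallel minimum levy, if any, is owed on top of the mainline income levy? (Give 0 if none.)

£0

Mainline income levy:
  £150,000 × 9% = £13,500
  £90,000 × 15% = £13,500
  £415,000 × 25% = £103,750
  £174,500 × 37% = £64,565
  → £195,315

Parallel minimum levy:
  Base (financial-statement income): £975,000
  Less exemption £75,000 → base £900,000
  £900,000 × 10% = £90,000

£90,000 ≤ £195,315, so no add-on is due.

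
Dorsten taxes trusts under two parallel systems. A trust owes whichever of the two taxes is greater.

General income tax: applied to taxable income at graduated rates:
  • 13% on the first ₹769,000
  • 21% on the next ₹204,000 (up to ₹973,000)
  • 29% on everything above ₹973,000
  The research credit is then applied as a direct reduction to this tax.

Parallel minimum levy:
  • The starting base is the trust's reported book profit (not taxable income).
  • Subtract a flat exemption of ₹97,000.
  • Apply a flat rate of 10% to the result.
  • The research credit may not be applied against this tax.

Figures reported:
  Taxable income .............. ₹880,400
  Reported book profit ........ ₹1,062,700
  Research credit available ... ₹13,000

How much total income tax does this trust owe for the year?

₹110,364

General income tax:
  ₹769,000 × 13% = ₹99,970
  ₹111,400 × 21% = ₹23,394
  → ₹123,364
  Less research credit ₹13,000 → ₹110,364

Parallel minimum levy:
  Base (reported book profit): ₹1,062,700
  Less exemption ₹97,000 → base ₹965,700
  ₹965,700 × 10% = ₹96,570

₹110,364 > ₹96,570, so the general income tax governs.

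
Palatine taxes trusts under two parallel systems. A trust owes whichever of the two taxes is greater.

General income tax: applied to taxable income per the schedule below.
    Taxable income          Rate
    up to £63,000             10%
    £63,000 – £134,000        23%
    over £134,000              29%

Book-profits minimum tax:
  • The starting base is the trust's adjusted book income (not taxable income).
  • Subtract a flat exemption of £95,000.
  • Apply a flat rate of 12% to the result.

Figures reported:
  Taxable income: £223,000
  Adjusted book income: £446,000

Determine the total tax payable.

Book-profits minimum tax:
  Base (adjusted book income): £446,000
  Less exemption £95,000 → base £351,000
  £351,000 × 12% = £42,120

General income tax:
  £63,000 × 10% = £6,300
  £71,000 × 23% = £16,330
  £89,000 × 29% = £25,810
  → £48,440

£48,440 > £42,120, so the general income tax governs.

£48,440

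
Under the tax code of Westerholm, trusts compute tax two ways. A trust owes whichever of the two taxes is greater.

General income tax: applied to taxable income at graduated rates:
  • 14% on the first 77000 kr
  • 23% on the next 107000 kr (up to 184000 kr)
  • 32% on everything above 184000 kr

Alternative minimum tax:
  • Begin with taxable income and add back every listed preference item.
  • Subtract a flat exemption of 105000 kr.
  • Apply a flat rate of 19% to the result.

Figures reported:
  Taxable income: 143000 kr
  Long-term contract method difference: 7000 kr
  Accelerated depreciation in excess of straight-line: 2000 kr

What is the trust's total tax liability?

General income tax:
  77000 kr × 14% = 10780 kr
  66000 kr × 23% = 15180 kr
  → 25960 kr

Alternative minimum tax:
  Adjusted income: 143000 kr + 7000 kr + 2000 kr = 152000 kr
  Less exemption 105000 kr → base 47000 kr
  47000 kr × 19% = 8930 kr

25960 kr > 8930 kr, so the general income tax governs.

25960 kr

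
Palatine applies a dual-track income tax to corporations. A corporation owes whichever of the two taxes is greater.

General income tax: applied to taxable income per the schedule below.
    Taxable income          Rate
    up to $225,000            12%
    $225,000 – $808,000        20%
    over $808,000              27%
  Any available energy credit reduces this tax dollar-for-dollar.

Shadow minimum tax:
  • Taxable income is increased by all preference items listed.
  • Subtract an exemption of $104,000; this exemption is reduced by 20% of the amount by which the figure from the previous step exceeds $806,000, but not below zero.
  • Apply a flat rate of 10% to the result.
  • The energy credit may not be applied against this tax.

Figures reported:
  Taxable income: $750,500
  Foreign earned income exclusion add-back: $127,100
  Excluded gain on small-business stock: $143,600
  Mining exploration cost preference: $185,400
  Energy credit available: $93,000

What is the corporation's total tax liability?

$118,272

Shadow minimum tax:
  Adjusted income: $750,500 + $127,100 + $143,600 + $185,400 = $1,206,600
  Exemption: $104,000 − 20% × ($1,206,600 − $806,000) = $104,000 − $80,120 = $23,880
  Base: $1,206,600 − $23,880 = $1,182,720
  $1,182,720 × 10% = $118,272

General income tax:
  $225,000 × 12% = $27,000
  $525,500 × 20% = $105,100
  → $132,100
  Less energy credit $93,000 → $39,100

$118,272 > $39,100, so the shadow minimum tax is the binding amount.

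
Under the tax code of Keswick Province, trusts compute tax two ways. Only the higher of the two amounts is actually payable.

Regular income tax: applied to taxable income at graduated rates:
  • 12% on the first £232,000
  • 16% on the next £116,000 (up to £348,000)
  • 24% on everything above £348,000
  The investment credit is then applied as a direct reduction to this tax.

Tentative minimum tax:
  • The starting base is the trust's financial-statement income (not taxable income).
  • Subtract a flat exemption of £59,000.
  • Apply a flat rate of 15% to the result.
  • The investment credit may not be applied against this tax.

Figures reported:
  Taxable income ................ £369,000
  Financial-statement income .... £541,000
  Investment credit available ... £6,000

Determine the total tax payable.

Tentative minimum tax:
  Base (financial-statement income): £541,000
  Less exemption £59,000 → base £482,000
  £482,000 × 15% = £72,300

Regular income tax:
  £232,000 × 12% = £27,840
  £116,000 × 16% = £18,560
  £21,000 × 24% = £5,040
  → £51,440
  Less investment credit £6,000 → £45,440

£72,300 > £45,440, so the tentative minimum tax is the binding amount.

£72,300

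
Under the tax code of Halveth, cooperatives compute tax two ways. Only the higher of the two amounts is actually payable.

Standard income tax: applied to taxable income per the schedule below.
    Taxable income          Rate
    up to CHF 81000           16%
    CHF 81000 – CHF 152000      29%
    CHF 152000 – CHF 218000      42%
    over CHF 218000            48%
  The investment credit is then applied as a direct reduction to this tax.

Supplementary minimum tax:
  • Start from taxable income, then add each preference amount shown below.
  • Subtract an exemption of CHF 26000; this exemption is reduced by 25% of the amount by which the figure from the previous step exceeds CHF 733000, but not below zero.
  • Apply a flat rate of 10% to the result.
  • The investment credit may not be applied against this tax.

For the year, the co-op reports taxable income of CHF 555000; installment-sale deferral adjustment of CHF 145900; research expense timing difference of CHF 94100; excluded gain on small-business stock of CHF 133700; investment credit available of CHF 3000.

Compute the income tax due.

CHF 220030

Supplementary minimum tax:
  Adjusted income: CHF 555000 + CHF 145900 + CHF 94100 + CHF 133700 = CHF 928700
  Exemption: 25% × (CHF 928700 − CHF 733000) = CHF 48925 ≥ CHF 26000, so the exemption is fully phased out
  Base: CHF 928700 − CHF 0 = CHF 928700
  CHF 928700 × 10% = CHF 92870

Standard income tax:
  CHF 81000 × 16% = CHF 12960
  CHF 71000 × 29% = CHF 20590
  CHF 66000 × 42% = CHF 27720
  CHF 337000 × 48% = CHF 161760
  → CHF 223030
  Less investment credit CHF 3000 → CHF 220030

CHF 220030 > CHF 92870, so the standard income tax governs.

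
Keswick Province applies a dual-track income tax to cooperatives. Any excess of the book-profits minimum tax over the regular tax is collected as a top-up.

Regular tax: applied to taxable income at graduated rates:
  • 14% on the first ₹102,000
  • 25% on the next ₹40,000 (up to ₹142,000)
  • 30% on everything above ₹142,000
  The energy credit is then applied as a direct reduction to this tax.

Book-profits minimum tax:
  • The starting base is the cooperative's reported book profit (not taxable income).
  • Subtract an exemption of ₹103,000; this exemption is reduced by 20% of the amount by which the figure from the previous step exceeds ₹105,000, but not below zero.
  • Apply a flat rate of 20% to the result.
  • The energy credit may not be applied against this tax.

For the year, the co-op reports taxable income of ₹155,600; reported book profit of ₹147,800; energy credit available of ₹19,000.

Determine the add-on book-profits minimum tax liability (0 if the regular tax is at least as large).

Book-profits minimum tax:
  Base (reported book profit): ₹147,800
  Exemption: ₹103,000 − 20% × (₹147,800 − ₹105,000) = ₹103,000 − ₹8,560 = ₹94,440
  Base: ₹147,800 − ₹94,440 = ₹53,360
  ₹53,360 × 20% = ₹10,672

Regular tax:
  ₹102,000 × 14% = ₹14,280
  ₹40,000 × 25% = ₹10,000
  ₹13,600 × 30% = ₹4,080
  → ₹28,360
  Less energy credit ₹19,000 → ₹9,360

Excess of book-profits minimum tax over regular tax: ₹10,672 − ₹9,360 = ₹1,312.

₹1,312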